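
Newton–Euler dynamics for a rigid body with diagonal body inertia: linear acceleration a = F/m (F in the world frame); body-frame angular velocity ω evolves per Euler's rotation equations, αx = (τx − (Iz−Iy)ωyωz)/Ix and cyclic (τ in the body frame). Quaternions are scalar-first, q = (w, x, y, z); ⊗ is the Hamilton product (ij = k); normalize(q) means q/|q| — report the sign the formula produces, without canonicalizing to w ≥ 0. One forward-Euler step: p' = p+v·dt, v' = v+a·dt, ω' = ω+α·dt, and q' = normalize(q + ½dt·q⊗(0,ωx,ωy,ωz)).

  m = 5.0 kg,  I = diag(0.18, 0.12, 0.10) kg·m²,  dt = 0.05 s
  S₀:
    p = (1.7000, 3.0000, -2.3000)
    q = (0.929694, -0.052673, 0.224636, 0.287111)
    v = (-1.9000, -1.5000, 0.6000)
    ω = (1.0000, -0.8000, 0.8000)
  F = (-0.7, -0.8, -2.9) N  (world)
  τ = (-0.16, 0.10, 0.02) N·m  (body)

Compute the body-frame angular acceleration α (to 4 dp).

α = (-0.9600, 0.3000, -0.2800)

ω×(Iω) gyroscopic = (0.0128, 0.0640, 0.0480)
(τ − ω×Iω)/I = (-0.9600, 0.3000, -0.2800)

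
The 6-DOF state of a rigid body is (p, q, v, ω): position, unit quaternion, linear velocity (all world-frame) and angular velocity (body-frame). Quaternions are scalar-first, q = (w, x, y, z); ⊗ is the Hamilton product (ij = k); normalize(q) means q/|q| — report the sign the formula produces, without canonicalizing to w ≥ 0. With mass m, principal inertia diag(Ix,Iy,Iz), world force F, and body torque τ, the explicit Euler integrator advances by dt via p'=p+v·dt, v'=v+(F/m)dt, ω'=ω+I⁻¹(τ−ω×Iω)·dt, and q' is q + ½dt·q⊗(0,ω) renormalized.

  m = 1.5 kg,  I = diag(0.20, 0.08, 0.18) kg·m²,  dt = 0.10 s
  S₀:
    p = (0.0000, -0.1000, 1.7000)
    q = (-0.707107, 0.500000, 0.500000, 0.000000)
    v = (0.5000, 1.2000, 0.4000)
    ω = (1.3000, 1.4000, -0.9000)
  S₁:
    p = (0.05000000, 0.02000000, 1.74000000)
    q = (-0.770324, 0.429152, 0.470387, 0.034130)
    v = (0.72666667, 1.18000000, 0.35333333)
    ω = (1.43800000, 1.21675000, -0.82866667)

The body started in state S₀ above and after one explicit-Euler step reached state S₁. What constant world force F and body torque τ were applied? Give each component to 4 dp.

rate change Δω = (0.13800000, -0.18325000, 0.07133333)
gyro term ω₀×Iω₀ = (-0.1260, -0.0234, -0.2184)
applied torque τ = (0.1500, -0.1700, -0.0900)
v₁ − v₀ = (0.22666667, -0.02000000, -0.04666667)
applied force F = (3.4000, -0.3000, -0.7000)

F = (3.4000, -0.3000, -0.7000)
τ = (0.1500, -0.1700, -0.0900)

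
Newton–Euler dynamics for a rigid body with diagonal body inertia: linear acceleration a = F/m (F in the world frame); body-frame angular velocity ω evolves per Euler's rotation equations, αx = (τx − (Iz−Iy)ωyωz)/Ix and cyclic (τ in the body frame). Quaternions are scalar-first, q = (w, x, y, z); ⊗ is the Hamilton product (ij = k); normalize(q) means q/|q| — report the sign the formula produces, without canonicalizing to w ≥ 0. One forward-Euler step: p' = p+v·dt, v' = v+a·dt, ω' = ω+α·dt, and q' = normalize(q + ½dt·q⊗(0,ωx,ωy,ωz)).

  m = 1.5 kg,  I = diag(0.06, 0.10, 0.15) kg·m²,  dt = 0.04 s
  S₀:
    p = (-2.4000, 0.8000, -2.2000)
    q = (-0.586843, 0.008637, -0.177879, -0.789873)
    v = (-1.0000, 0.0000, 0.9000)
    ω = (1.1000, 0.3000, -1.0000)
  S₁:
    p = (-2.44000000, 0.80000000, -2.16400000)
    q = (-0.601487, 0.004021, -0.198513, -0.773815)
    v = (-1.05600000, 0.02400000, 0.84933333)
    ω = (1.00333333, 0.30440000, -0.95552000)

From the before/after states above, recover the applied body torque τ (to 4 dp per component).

ω₁ − ω₀ = (-0.09666667, 0.00440000, 0.04448000)
precession coupling = (-0.0150, 0.0990, 0.0132)
I·α + gyro = (-0.1600, 0.1100, 0.1800)

τ = (-0.1600, 0.1100, 0.1800)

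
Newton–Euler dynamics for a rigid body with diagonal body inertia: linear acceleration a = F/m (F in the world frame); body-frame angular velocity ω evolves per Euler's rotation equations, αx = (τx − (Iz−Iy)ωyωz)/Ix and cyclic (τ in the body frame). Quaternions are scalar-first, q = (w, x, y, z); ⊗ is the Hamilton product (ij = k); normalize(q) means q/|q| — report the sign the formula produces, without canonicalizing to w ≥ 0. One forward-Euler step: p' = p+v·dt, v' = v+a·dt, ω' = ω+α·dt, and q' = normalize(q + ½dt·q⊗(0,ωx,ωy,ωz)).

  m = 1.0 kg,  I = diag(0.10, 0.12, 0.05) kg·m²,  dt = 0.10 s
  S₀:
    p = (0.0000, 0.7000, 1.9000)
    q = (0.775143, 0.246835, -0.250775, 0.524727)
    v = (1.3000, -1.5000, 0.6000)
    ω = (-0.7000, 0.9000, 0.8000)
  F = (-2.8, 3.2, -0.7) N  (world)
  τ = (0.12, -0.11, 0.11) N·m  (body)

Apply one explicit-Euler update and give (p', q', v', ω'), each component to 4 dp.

p' = (0.1300, 0.5500, 1.9600)
q' = (0.7722, 0.1856, -0.2435, 0.5567)
v' = (1.0200, -1.1800, 0.5300)
ω' = (-0.5296, 0.8317, 1.0452)

a = (-2.8000, 3.2000, -0.7000)
p' = p + v·dt = (0.1300, 0.5500, 1.9600)
v' = v + a·dt = (1.0200, -1.1800, 0.5300)
precession coupling ω×(Iω) = (-0.0504, -0.0280, -0.0126)
(τ − ω×Iω)/I = (1.7040, -0.6833, 2.4520)
new body rate ω' = (-0.5296, 0.8317, 1.0452)
Hamilton product q⊗(0,ω) = (-0.0212996, -1.2154744, 0.1328518, 0.6667234)
updated quaternion q' = (0.7722, 0.1856, -0.2435, 0.5567)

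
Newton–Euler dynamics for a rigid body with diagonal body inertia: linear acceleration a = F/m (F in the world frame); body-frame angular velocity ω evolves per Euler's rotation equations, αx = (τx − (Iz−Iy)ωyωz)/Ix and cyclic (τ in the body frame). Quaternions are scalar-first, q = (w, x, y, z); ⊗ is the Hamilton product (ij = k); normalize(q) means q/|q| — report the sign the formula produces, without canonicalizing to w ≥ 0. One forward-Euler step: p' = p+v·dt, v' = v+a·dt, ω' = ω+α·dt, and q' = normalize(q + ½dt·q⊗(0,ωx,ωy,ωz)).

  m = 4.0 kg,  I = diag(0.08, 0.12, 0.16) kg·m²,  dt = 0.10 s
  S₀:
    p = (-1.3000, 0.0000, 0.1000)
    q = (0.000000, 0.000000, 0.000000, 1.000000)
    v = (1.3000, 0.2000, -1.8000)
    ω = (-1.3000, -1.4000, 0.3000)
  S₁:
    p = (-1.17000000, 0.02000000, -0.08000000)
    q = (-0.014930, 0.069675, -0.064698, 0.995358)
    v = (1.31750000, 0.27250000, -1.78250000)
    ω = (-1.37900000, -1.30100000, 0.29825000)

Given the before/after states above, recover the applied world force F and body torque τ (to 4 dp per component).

F = (0.7000, 2.9000, 0.7000)
τ = (-0.0800, 0.1500, 0.0700)

Δω = ω₁−ω₀ = (-0.07900000, 0.09900000, -0.00175000)
gyro term ω₀×Iω₀ = (-0.0168, 0.0312, 0.0728)
I·α + gyro = (-0.0800, 0.1500, 0.0700)
velocity change Δv = (0.01750000, 0.07250000, 0.01750000)
m·(v₁−v₀)/dt = (0.7000, 2.9000, 0.7000)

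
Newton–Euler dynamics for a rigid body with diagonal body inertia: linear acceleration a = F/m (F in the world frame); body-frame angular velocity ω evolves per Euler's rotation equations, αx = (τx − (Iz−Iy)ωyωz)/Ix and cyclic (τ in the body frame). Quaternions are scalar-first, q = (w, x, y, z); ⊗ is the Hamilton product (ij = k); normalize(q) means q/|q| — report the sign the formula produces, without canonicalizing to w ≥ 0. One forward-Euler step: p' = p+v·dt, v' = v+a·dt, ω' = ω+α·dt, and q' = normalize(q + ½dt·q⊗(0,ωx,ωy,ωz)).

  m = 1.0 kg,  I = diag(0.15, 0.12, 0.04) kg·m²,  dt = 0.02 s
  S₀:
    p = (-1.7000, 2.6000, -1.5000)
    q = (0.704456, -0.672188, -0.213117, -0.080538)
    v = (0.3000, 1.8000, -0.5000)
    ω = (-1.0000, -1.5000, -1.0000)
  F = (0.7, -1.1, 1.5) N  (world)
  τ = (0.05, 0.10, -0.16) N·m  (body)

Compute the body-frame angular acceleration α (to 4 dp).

precession coupling ω×(Iω) = (-0.1200, 0.1100, -0.0450)
angular accel α = (1.1333, -0.0833, -2.8750)

α = (1.1333, -0.0833, -2.8750)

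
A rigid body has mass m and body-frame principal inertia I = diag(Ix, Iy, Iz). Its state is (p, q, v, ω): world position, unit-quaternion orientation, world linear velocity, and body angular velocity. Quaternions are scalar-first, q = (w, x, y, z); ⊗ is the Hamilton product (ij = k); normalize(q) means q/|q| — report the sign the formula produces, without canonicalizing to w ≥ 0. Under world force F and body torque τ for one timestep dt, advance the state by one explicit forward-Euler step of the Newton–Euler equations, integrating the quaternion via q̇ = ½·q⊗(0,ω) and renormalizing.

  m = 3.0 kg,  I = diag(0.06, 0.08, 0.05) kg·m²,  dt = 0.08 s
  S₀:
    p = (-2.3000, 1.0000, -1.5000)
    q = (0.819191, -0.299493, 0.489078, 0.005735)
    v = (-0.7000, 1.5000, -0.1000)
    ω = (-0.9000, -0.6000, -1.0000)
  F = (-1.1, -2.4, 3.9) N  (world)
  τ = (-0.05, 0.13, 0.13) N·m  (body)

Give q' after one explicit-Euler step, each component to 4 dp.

q' = (0.8190, -0.3478, 0.4564, -0.0022)

Hamilton product q⊗(0,ω) = (0.0296381, -1.2229089, -0.7961691, -0.1993250)
q' = normalize(q + ½dt·q⊗(0,ω)) = (0.8190, -0.3478, 0.4564, -0.0022)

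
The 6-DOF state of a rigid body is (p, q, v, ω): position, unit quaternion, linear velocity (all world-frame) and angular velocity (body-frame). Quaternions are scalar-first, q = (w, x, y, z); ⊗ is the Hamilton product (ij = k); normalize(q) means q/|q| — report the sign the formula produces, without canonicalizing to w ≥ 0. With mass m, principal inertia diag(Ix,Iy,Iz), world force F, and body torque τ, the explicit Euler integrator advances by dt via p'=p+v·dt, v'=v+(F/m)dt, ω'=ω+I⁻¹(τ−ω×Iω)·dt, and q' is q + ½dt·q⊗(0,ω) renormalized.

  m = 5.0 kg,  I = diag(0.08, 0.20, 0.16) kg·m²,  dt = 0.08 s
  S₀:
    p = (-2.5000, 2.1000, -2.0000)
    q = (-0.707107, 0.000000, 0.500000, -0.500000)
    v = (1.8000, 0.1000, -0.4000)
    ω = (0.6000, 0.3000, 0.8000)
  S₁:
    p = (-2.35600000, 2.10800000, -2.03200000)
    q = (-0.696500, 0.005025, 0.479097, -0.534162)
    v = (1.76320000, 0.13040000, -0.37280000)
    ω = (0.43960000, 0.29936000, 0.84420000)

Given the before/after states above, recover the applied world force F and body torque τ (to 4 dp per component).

F = (-2.3000, 1.9000, 1.7000)
τ = (-0.1700, -0.0400, 0.1100)

ω₁ − ω₀ = (-0.16040000, -0.00064000, 0.04420000)
precession coupling = (-0.0096, -0.0384, 0.0216)
τ = I·(Δω/dt) + ω₀×(Iω₀) = (-0.1700, -0.0400, 0.1100)
Δv = v₁−v₀ = (-0.03680000, 0.03040000, 0.02720000)
F = m·Δv/dt = (-2.3000, 1.9000, 1.7000)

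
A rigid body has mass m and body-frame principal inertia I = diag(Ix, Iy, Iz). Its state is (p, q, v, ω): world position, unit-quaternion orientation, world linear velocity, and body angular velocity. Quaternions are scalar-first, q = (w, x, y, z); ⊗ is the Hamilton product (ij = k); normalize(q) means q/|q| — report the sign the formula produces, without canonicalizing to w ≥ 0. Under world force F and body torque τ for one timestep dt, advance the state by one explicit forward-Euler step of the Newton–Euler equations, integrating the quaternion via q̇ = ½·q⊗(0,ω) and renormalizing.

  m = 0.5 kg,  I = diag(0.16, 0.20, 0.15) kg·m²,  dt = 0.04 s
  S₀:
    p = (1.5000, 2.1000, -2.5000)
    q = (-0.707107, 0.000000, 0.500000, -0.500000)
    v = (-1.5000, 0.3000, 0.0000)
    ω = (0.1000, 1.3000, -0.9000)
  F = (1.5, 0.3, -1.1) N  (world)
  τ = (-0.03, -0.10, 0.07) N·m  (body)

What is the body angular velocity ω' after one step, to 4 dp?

ω' = (0.0779, 1.2802, -0.8827)

precession coupling ω×(Iω) = (0.0585, -0.0009, 0.0052)
(τ − ω×Iω)/I = (-0.5531, -0.4955, 0.4320)
ω' = ω + α·dt = (0.0779, 1.2802, -0.8827)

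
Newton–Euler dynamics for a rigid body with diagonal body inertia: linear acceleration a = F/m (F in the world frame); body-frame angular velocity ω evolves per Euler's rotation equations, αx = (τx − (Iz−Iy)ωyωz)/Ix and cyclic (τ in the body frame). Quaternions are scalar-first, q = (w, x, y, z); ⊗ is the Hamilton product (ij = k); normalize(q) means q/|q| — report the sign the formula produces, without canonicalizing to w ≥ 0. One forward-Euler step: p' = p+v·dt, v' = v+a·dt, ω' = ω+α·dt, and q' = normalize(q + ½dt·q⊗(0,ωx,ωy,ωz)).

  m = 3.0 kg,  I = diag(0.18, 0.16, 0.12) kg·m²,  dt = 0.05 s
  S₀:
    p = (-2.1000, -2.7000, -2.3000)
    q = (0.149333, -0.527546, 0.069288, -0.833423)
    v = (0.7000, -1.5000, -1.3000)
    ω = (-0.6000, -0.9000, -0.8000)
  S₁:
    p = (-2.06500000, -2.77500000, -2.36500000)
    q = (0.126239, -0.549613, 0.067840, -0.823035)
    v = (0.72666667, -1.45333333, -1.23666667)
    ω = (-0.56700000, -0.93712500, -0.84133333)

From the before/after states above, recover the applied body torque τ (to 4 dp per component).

Δω = ω₁−ω₀ = (0.03300000, -0.03712500, -0.04133333)
precession coupling = (-0.0288, 0.0288, -0.0108)
applied torque τ = (0.0900, -0.0900, -0.1100)

τ = (0.0900, -0.0900, -0.1100)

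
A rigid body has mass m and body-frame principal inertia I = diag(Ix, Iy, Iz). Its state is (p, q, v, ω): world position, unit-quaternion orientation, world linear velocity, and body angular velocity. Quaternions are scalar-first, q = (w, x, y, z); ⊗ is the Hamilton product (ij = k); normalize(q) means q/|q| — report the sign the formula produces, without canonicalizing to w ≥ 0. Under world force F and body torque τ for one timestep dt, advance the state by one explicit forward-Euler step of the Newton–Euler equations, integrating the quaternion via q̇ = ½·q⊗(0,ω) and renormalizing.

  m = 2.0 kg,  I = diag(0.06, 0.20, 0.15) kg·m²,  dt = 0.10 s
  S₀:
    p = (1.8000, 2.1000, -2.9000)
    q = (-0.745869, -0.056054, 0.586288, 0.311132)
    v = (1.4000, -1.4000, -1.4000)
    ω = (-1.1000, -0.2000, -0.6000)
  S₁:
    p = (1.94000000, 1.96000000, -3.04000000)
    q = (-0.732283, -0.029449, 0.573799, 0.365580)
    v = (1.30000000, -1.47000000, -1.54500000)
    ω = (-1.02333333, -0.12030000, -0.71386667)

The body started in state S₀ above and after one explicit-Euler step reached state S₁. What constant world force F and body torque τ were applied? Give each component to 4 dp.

v₁ − v₀ = (-0.10000000, -0.07000000, -0.14500000)
m·(v₁−v₀)/dt = (-2.0000, -1.4000, -2.9000)
Δω = ω₁−ω₀ = (0.07666667, 0.07970000, -0.11386667)
τ = I·(Δω/dt) + ω₀×(Iω₀) = (0.0400, 0.1000, -0.1400)

F = (-2.0000, -1.4000, -2.9000)
τ = (0.0400, 0.1000, -0.1400)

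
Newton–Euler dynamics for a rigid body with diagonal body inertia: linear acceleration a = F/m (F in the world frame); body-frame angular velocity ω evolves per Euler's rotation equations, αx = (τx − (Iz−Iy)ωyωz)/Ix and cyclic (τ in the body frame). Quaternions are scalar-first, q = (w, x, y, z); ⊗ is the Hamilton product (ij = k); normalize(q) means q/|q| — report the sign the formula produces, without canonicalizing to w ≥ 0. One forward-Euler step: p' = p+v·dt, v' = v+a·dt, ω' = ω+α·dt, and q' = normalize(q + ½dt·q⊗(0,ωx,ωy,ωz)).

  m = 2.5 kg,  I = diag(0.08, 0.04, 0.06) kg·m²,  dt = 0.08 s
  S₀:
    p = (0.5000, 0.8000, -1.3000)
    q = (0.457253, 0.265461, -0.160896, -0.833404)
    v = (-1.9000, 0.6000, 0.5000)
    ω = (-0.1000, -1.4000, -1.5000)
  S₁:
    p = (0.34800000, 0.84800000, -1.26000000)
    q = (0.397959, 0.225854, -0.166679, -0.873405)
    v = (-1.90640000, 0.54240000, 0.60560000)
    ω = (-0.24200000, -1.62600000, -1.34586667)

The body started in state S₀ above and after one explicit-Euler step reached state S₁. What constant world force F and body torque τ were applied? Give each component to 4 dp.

F = (-0.2000, -1.8000, 3.3000)
τ = (-0.1000, -0.1100, 0.1100)

Δv = v₁−v₀ = (-0.00640000, -0.05760000, 0.10560000)
F = m·Δv/dt = (-0.2000, -1.8000, 3.3000)
ω₁ − ω₀ = (-0.14200000, -0.22600000, 0.15413333)
gyro term ω₀×Iω₀ = (0.0420, 0.0030, -0.0056)
I·α + gyro = (-0.1000, -0.1100, 0.1100)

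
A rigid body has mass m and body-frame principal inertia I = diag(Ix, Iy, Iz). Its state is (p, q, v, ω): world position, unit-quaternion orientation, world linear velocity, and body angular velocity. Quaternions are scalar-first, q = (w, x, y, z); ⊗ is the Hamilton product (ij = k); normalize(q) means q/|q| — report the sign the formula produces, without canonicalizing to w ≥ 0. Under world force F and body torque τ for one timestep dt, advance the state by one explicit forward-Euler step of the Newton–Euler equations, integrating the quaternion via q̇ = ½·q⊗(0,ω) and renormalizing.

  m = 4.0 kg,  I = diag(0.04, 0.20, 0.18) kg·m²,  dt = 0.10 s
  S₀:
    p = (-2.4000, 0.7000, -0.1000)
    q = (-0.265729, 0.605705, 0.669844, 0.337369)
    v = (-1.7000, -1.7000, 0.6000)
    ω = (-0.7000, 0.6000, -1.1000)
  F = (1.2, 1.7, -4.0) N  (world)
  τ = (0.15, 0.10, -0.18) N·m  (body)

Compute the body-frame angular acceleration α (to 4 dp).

gyro term ω×Iω = (0.0132, -0.1078, -0.0672)
angular accel α = (3.4200, 1.0390, -0.6267)

α = (3.4200, 1.0390, -0.6267)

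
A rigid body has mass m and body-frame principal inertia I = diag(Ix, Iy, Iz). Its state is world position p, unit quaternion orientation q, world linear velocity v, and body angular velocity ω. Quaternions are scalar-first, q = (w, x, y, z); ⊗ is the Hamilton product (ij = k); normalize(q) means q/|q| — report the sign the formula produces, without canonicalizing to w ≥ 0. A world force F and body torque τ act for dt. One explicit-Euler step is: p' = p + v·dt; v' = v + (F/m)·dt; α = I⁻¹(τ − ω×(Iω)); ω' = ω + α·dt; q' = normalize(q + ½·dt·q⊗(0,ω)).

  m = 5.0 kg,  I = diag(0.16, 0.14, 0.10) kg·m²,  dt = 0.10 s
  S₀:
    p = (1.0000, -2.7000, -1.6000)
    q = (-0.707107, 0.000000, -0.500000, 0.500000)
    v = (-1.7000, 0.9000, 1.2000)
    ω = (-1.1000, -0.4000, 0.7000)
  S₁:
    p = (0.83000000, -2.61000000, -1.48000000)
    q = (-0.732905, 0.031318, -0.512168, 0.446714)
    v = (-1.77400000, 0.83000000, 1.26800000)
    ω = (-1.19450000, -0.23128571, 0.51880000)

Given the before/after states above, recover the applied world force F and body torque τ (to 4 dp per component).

rate change Δω = (-0.09450000, 0.16871429, -0.18120000)
precession coupling = (0.0112, -0.0462, -0.0088)
τ = I·(Δω/dt) + ω₀×(Iω₀) = (-0.1400, 0.1900, -0.1900)
Δv = v₁−v₀ = (-0.07400000, -0.07000000, 0.06800000)
m·(v₁−v₀)/dt = (-3.7000, -3.5000, 3.4000)

F = (-3.7000, -3.5000, 3.4000)
τ = (-0.1400, 0.1900, -0.1900)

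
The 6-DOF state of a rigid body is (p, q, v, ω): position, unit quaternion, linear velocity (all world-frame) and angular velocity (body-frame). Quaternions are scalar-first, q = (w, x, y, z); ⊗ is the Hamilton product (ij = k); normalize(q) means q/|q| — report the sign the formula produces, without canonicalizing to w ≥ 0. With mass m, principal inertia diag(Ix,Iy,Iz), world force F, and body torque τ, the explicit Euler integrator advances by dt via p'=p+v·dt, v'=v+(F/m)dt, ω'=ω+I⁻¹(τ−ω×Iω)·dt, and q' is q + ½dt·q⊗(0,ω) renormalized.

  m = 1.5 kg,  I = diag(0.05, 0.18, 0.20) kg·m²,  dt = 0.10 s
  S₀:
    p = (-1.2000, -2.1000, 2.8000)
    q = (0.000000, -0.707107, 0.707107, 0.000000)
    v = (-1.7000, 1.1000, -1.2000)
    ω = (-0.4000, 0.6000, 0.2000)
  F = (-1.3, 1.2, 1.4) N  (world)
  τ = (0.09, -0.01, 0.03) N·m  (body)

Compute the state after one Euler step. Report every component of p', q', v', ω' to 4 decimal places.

p' = (-1.3700, -1.9900, 2.6800)
q' = (-0.0353, -0.6995, 0.7137, -0.0071)
v' = (-1.7867, 1.1800, -1.1067)
ω' = (-0.2248, 0.5878, 0.2306)

a = F/m = (-0.8667, 0.8000, 0.9333)
new position p' = (-1.3700, -1.9900, 2.6800)
v + (F/m)dt = (-1.7867, 1.1800, -1.1067)
ω×(Iω) gyroscopic = (0.0024, 0.0120, -0.0312)
angular accel α = (1.7520, -0.1222, 0.3060)
ω + α·dt = (-0.2248, 0.5878, 0.2306)
q⊗(0,ω) = (-0.7071070, 0.1414214, 0.1414214, -0.1414214)
updated quaternion q' = (-0.0353, -0.6995, 0.7137, -0.0071)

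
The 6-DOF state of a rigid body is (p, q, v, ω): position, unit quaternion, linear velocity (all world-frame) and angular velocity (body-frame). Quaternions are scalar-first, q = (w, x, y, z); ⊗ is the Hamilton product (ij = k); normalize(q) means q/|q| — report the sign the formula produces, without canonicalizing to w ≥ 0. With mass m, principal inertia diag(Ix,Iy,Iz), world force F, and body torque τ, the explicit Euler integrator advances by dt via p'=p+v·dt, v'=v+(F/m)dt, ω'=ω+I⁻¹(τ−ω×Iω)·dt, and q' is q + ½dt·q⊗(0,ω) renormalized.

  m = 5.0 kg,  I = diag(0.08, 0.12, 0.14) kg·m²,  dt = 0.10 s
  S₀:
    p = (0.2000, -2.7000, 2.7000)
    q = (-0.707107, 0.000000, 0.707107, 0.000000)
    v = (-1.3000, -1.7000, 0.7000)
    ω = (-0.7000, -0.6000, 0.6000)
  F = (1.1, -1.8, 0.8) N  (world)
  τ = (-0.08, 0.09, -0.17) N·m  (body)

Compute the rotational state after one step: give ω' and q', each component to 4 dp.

ω' = (-0.7910, -0.5460, 0.4666)
q' = (-0.6849, 0.0459, 0.7272, 0.0035)

(τ − ω×Iω)/I = (-0.9100, 0.5400, -1.3343)
ω' = ω + α·dt = (-0.7910, -0.5460, 0.4666)
Hamilton product q⊗(0,ω) = (0.4242642, 0.9192391, 0.4242642, 0.0707107)
updated quaternion q' = (-0.6849, 0.0459, 0.7272, 0.0035)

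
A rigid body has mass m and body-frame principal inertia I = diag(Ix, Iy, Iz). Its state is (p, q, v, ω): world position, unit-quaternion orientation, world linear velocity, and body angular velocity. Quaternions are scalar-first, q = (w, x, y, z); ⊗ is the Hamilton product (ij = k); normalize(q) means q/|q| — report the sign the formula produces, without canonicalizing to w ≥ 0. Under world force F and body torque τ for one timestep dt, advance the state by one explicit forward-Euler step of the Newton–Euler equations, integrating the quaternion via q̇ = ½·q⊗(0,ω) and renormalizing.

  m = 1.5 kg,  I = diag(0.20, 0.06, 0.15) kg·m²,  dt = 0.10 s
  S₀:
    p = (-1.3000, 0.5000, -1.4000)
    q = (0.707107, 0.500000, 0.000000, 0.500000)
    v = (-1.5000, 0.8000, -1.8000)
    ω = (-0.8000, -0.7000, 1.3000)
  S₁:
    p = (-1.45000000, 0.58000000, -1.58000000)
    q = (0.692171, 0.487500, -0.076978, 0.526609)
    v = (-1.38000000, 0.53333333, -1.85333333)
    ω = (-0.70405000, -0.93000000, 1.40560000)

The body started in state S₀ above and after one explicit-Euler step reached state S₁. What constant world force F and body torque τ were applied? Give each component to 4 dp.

rate change Δω = (0.09595000, -0.23000000, 0.10560000)
ω₀×(Iω₀) = (-0.0819, -0.0520, -0.0784)
applied torque τ = (0.1100, -0.1900, 0.0800)
velocity change Δv = (0.12000000, -0.26666667, -0.05333333)
F = m·Δv/dt = (1.8000, -4.0000, -0.8000)

F = (1.8000, -4.0000, -0.8000)
τ = (0.1100, -0.1900, 0.0800)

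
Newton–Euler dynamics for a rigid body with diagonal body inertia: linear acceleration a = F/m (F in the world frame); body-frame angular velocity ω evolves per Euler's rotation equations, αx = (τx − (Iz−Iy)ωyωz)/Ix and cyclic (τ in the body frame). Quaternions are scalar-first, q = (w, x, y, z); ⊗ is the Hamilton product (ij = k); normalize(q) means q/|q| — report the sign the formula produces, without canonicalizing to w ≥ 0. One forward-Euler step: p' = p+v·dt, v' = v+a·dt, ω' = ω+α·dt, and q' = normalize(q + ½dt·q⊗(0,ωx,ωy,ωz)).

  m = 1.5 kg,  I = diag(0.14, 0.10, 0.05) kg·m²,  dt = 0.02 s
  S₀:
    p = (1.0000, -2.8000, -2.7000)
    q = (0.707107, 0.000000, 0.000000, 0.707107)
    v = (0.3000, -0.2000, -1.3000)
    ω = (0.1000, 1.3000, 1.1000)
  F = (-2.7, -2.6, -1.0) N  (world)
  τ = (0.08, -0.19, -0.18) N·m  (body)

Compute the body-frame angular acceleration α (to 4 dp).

precession coupling ω×(Iω) = (-0.0715, 0.0099, -0.0052)
α = I⁻¹(τ − ω×Iω) = (1.0821, -1.9990, -3.4960)

α = (1.0821, -1.9990, -3.4960)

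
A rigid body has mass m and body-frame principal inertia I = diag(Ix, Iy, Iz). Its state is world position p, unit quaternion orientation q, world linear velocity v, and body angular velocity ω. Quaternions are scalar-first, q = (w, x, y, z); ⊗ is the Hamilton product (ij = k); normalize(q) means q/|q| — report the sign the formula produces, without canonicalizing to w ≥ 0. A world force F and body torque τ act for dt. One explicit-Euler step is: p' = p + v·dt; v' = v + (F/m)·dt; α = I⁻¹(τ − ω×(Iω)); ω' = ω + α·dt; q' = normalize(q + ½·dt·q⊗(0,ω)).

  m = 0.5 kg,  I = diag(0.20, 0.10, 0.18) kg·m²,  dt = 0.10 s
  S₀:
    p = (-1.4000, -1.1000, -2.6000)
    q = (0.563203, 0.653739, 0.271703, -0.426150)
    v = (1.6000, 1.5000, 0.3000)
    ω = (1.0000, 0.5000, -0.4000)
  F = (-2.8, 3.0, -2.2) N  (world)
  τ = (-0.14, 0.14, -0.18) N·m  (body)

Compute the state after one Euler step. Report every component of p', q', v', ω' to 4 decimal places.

p' = (-1.2400, -0.9500, -2.5700)
q' = (0.5143, 0.6859, 0.2771, -0.4339)
v' = (1.0400, 2.1000, -0.1400)
ω' = (0.9380, 0.6480, -0.4722)

new position p' = (-1.2400, -0.9500, -2.5700)
new velocity v' = (1.0400, 2.1000, -0.1400)
ω×(Iω) gyroscopic = (-0.0160, -0.0080, -0.0500)
α = I⁻¹(τ − ω×Iω) = (-0.6200, 1.4800, -0.7222)
new body rate ω' = (0.9380, 0.6480, -0.4722)
Hamilton product q⊗(0,ω) = (-0.9600505, 0.6675968, 0.1169471, -0.1701147)
updated quaternion q' = (0.5143, 0.6859, 0.2771, -0.4339)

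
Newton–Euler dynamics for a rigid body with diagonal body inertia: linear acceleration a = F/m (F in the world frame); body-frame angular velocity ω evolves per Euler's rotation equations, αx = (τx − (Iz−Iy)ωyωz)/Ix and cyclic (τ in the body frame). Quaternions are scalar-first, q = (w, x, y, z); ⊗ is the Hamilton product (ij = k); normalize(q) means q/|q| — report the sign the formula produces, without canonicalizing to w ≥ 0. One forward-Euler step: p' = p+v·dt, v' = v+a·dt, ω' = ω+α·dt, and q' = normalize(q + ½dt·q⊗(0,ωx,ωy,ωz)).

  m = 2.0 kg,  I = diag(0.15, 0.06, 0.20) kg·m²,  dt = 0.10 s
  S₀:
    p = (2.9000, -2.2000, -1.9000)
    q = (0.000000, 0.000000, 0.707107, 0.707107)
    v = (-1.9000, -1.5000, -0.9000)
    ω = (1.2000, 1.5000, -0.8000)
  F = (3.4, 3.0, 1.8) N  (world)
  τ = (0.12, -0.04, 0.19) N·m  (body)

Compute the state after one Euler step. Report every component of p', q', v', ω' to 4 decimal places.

new position p' = (2.7100, -2.3500, -1.9900)
v' = v + a·dt = (-1.7300, -1.3500, -0.8100)
ω×(Iω) gyroscopic = (-0.1680, 0.0480, -0.1620)
α = I⁻¹(τ − ω×Iω) = (1.9200, -1.4667, 1.7600)
ω + α·dt = (1.3920, 1.3533, -0.6240)
q⊗(0,ω) = (-0.4949749, -1.6263461, 0.8485284, -0.8485284)
q' = normalize(q + ½dt·q⊗(0,ω)) = (-0.0246, -0.0809, 0.7455, 0.6611)

p' = (2.7100, -2.3500, -1.9900)
q' = (-0.0246, -0.0809, 0.7455, 0.6611)
v' = (-1.7300, -1.3500, -0.8100)
ω' = (1.3920, 1.3533, -0.6240)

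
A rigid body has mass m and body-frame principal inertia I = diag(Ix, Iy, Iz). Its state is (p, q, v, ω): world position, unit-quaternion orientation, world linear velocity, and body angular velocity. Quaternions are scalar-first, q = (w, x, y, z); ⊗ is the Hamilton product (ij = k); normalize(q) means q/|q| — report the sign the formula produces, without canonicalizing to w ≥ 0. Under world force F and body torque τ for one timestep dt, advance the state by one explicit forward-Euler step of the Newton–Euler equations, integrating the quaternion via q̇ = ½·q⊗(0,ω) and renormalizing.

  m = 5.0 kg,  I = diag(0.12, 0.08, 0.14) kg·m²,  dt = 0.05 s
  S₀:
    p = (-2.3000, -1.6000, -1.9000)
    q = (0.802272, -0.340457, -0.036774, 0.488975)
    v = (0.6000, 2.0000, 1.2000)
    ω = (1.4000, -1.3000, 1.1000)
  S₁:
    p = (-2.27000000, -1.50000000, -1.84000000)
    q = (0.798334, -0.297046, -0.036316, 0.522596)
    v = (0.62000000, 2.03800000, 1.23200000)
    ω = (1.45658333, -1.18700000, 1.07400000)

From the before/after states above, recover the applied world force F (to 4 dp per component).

v₁ − v₀ = (0.02000000, 0.03800000, 0.03200000)
m·(v₁−v₀)/dt = (2.0000, 3.8000, 3.2000)

F = (2.0000, 3.8000, 3.2000)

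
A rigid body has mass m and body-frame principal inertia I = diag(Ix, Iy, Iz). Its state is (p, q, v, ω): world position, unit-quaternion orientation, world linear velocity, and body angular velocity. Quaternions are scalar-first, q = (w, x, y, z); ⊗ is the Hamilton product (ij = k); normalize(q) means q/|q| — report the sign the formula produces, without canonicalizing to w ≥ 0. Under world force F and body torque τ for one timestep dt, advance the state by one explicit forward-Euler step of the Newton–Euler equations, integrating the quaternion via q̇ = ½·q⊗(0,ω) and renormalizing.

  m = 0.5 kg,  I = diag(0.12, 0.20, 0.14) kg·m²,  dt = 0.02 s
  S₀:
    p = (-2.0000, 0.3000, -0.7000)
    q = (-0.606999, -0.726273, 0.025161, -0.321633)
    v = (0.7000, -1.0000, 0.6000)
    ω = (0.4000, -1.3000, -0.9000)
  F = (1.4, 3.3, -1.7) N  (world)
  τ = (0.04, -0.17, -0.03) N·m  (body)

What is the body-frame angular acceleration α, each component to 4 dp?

α = (0.9183, -0.8860, 0.0829)

precession coupling ω×(Iω) = (-0.0702, 0.0072, -0.0416)
angular accel α = (0.9183, -0.8860, 0.0829)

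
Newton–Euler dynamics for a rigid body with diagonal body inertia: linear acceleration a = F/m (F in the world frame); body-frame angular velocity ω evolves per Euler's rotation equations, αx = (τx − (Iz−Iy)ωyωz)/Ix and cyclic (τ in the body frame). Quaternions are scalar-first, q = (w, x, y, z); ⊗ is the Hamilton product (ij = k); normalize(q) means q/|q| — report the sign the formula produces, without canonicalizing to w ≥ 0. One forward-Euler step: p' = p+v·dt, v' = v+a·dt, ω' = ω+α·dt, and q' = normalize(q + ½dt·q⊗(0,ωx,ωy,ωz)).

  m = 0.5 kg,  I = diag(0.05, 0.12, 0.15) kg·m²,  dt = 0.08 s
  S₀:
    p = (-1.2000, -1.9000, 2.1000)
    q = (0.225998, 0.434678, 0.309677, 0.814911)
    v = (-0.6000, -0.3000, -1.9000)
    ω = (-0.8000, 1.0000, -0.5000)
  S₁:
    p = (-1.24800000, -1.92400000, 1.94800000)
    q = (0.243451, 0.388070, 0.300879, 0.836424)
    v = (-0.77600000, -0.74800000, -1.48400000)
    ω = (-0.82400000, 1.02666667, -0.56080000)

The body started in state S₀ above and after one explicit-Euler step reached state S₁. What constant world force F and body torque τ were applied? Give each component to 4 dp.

F = (-1.1000, -2.8000, 2.6000)
τ = (-0.0300, 0.0000, -0.1700)

Δv = v₁−v₀ = (-0.17600000, -0.44800000, 0.41600000)
F = m·Δv/dt = (-1.1000, -2.8000, 2.6000)
Δω = ω₁−ω₀ = (-0.02400000, 0.02666667, -0.06080000)
ω₀×(Iω₀) = (-0.0150, -0.0400, -0.0560)
applied torque τ = (-0.0300, 0.0000, -0.1700)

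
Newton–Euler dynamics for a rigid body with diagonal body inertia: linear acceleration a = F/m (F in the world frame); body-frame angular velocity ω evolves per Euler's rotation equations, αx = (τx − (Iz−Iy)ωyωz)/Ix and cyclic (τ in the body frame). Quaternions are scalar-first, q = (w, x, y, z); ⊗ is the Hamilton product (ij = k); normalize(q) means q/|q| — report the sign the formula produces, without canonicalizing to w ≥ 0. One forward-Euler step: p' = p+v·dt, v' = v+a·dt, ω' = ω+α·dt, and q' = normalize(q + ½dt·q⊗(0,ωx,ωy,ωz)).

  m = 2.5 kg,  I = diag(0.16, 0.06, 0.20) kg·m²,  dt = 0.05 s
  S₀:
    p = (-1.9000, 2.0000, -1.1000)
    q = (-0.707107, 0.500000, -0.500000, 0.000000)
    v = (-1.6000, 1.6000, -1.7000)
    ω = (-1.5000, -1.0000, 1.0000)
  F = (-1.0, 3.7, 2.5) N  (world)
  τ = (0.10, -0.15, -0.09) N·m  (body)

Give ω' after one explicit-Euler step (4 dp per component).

gyro term ω×Iω = (-0.1400, 0.0600, -0.1500)
angular accel α = (1.5000, -3.5000, 0.3000)
new body rate ω' = (-1.4250, -1.1750, 1.0150)

ω' = (-1.4250, -1.1750, 1.0150)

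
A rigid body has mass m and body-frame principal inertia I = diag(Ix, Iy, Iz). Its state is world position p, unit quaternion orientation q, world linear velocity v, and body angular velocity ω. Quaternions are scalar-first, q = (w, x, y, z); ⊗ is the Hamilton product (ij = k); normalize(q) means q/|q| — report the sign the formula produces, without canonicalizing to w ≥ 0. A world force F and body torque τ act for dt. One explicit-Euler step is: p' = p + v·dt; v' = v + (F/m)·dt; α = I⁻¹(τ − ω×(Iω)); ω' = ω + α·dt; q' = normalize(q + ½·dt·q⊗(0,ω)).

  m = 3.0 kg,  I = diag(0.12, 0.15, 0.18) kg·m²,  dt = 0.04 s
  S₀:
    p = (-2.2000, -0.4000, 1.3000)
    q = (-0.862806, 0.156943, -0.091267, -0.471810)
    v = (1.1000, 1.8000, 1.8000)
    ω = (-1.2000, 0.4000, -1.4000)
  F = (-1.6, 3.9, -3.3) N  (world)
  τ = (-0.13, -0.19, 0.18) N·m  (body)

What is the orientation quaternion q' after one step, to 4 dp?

q' = (-0.8709, 0.1838, -0.0824, -0.4483)

Hamilton product q⊗(0,ω) = (-0.4356956, 1.3518650, 0.4407698, 1.1611852)
q + ½dt·q⊗(0,ω), renormalized = (-0.8709, 0.1838, -0.0824, -0.4483)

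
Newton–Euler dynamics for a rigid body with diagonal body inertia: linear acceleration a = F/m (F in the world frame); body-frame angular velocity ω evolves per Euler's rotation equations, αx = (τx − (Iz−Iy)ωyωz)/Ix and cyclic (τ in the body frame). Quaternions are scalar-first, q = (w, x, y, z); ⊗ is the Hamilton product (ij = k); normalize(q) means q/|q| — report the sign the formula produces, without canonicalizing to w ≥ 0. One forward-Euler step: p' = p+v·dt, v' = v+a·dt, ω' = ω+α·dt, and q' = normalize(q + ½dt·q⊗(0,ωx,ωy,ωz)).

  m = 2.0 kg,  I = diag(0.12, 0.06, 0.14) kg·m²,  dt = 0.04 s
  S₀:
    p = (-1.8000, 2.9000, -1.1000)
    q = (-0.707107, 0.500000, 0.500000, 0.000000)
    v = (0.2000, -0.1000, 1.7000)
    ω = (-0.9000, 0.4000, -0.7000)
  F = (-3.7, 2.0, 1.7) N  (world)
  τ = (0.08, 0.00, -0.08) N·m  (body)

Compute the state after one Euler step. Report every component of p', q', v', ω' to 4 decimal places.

p' = (-1.7920, 2.8960, -1.0320)
q' = (-0.7019, 0.5056, 0.5012, 0.0229)
v' = (0.1260, -0.0600, 1.7340)
ω' = (-0.8659, 0.4084, -0.7290)

p' = p + v·dt = (-1.7920, 2.8960, -1.0320)
v + (F/m)dt = (0.1260, -0.0600, 1.7340)
α = I⁻¹(τ − ω×Iω) = (0.8533, 0.2100, -0.7257)
new body rate ω' = (-0.8659, 0.4084, -0.7290)
2q̇ = q⊗(0,ω) = (0.2500000, 0.2863963, 0.0671572, 1.1449749)
q' = normalize(q + ½dt·q⊗(0,ω)) = (-0.7019, 0.5056, 0.5012, 0.0229)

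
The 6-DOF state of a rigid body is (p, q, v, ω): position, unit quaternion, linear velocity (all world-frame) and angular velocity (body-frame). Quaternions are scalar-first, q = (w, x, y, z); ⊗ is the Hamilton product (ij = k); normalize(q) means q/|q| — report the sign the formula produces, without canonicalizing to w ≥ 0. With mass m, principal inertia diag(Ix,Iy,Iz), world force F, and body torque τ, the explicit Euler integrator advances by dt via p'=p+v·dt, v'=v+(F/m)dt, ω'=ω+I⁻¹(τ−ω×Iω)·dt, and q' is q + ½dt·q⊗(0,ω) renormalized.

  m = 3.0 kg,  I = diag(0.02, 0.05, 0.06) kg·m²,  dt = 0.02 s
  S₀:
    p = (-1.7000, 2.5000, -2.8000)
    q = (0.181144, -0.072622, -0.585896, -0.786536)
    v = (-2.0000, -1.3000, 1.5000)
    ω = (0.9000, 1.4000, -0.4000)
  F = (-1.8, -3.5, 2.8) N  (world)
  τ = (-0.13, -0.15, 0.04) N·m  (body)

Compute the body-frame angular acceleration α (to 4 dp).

α = (-6.2200, -3.2880, 0.0367)

ω×(Iω) gyroscopic = (-0.0056, 0.0144, 0.0378)
angular accel α = (-6.2200, -3.2880, 0.0367)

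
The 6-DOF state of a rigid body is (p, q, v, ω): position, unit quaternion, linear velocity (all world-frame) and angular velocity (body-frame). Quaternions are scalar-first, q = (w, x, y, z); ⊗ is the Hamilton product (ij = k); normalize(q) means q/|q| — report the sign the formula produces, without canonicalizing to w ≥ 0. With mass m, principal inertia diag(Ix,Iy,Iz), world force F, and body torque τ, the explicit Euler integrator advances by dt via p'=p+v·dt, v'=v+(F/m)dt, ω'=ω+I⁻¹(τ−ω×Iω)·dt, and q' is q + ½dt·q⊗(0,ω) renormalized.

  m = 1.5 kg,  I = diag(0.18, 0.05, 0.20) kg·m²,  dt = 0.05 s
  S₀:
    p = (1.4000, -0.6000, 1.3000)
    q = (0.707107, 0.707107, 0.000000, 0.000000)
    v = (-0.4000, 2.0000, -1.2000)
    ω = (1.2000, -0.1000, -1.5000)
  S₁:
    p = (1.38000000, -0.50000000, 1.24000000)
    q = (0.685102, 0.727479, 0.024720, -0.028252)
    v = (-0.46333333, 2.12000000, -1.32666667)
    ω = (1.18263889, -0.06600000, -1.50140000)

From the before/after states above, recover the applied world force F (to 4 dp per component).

velocity change Δv = (-0.06333333, 0.12000000, -0.12666667)
applied force F = (-1.9000, 3.6000, -3.8000)

F = (-1.9000, 3.6000, -3.8000)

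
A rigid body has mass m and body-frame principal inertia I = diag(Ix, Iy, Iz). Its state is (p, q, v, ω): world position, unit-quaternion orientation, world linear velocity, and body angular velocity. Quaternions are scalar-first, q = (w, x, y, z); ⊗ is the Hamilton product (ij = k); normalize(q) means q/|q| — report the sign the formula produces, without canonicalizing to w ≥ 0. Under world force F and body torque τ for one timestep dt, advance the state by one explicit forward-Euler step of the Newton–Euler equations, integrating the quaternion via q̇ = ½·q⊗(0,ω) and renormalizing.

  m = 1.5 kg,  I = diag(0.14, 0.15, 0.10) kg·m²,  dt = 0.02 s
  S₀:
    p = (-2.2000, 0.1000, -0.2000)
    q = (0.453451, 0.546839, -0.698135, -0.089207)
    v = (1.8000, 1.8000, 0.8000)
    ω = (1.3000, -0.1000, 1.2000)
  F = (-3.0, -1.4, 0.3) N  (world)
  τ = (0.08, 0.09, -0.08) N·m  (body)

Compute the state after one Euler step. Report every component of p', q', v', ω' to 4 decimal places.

p' = (-2.1640, 0.1360, -0.1840)
q' = (0.4466, 0.5442, -0.7062, -0.0752)
v' = (1.7600, 1.7813, 0.8040)
ω' = (1.3106, -0.0963, 1.1843)

gyro term ω×Iω = (0.0060, 0.0624, -0.0013)
α = I⁻¹(τ − ω×Iω) = (0.5286, 0.1840, -0.7870)
new body rate ω' = (1.3106, -0.0963, 1.1843)
2q̇ = q⊗(0,ω) = (-0.6736558, -0.2571964, -0.8175210, 1.3970328)
q + ½dt·q⊗(0,ω), renormalized = (0.4466, 0.5442, -0.7062, -0.0752)
linear accel F/m = (-2.0000, -0.9333, 0.2000)
new position p' = (-2.1640, 0.1360, -0.1840)
new velocity v' = (1.7600, 1.7813, 0.8040)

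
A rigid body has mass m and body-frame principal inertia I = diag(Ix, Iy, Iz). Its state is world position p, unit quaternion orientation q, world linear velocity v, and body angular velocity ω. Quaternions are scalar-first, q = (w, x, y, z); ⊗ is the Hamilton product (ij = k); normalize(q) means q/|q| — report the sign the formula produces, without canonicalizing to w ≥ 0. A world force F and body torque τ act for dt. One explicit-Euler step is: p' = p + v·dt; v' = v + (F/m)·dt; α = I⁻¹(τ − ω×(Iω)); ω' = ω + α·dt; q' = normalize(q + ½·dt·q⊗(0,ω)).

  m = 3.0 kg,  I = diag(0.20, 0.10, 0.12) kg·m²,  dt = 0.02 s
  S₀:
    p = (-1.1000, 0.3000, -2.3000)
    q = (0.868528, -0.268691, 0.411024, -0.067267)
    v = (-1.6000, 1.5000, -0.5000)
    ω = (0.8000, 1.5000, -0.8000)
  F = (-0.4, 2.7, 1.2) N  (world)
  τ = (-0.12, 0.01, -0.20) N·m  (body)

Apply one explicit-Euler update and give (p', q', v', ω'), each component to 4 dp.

p' = (-1.1320, 0.3300, -2.3100)
q' = (0.8638, -0.2640, 0.4213, -0.0815)
v' = (-1.6027, 1.5180, -0.4920)
ω' = (0.7904, 1.5122, -0.8133)

(τ − ω×Iω)/I = (-0.4800, 0.6120, -0.6667)
ω + α·dt = (0.7904, 1.5122, -0.8133)
q⊗(0,ω) = (-0.4553968, 0.4669037, 1.0340256, -1.4266781)
updated quaternion q' = (0.8638, -0.2640, 0.4213, -0.0815)
p' = p + v·dt = (-1.1320, 0.3300, -2.3100)
new velocity v' = (-1.6027, 1.5180, -0.4920)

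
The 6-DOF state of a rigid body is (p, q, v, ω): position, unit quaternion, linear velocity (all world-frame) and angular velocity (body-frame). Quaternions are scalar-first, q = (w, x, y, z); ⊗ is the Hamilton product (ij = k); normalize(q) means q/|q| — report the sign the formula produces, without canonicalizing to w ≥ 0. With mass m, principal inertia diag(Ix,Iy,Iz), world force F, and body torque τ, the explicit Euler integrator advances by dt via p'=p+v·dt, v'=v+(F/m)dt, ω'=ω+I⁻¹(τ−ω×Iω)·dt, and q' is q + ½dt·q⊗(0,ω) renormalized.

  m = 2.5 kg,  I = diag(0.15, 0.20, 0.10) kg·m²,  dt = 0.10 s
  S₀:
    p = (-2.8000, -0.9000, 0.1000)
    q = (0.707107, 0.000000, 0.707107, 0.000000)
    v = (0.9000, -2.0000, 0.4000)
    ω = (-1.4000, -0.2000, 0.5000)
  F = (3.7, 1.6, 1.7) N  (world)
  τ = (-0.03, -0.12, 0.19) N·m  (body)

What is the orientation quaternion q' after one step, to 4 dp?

Hamilton product q⊗(0,ω) = (0.1414214, -0.6363963, -0.1414214, 1.3435033)
q' = normalize(q + ½dt·q⊗(0,ω)) = (0.7122, -0.0317, 0.6981, 0.0670)

q' = (0.7122, -0.0317, 0.6981, 0.0670)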